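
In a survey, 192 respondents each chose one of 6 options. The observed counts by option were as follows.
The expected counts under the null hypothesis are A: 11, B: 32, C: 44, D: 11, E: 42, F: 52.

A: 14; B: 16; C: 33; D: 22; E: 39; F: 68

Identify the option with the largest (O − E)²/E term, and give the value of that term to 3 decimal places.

D, 11.000

cat         O        E   (O−E)²/E
A          14       11     0.8182
B          16       32     8.0000
C          33       44     2.7500
D          22       11    11.0000
E          39       42     0.2143
F          68       52     4.9231
The largest term is for D: 11.000.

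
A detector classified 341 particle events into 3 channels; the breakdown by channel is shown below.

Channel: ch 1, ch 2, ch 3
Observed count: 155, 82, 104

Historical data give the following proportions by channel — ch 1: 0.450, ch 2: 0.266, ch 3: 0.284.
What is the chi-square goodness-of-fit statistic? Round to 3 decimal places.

Expected counts E_i = n·p_i: 341×0.450 = 153.45, 341×0.266 = 90.706, 341×0.284 = 96.844.
χ² = (155−153.45)²/153.45 + (82−90.706)²/90.706 + (104−96.844)²/96.844
   = 0.0157 + 0.8356 + 0.5288
Sum = 1.380

1.380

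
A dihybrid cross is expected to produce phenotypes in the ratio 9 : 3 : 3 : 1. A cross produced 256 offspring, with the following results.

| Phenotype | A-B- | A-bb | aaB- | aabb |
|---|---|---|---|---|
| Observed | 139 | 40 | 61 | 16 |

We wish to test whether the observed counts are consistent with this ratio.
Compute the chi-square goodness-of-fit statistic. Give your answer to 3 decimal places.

5.028

Ratio total = 16. Expected counts: 256×9/16 = 144, 256×3/16 = 48, 256×3/16 = 48, 256×1/16 = 16.
cat         O        E   (O−E)²/E
A-B-      139      144     0.1736
A-bb       40       48     1.3333
aaB-       61       48     3.5208
aabb       16       16     0.0000
Sum = 5.028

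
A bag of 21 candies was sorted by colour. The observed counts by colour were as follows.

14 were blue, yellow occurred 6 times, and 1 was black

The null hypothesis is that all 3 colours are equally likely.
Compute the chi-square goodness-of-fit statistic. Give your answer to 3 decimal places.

12.286

Under H₀ each category has probability 1/3, so each expected count is 21/3 = 7.
blue: (14 − 7)²/7 = 49/7 = 7.0000
yellow: (6 − 7)²/7 = 1/7 = 0.1429
black: (1 − 7)²/7 = 36/7 = 5.1429
Sum = 12.286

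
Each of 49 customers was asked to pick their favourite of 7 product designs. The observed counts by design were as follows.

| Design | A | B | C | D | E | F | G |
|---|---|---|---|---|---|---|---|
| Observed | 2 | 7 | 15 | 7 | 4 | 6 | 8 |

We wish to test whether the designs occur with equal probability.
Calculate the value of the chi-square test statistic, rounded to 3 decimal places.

14.286

Under H₀ each category has probability 1/7, so each expected count is 49/7 = 7.
χ² = (2−7)²/7 + (7−7)²/7 + (15−7)²/7 + (7−7)²/7 + (4−7)²/7 + (6−7)²/7 + (8−7)²/7
   = 3.5714 + 0.0000 + 9.1429 + 0.0000 + 1.2857 + 0.1429 + 0.1429
Sum = 14.286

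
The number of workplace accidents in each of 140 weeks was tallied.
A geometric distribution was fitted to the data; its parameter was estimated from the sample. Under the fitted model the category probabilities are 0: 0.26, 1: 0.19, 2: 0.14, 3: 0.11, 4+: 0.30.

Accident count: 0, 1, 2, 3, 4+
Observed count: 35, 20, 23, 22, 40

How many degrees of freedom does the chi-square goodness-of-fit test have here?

3

There are k = 5 categories and 1 parameter estimated from the data, so df = 5 − 1 − 1 = 3.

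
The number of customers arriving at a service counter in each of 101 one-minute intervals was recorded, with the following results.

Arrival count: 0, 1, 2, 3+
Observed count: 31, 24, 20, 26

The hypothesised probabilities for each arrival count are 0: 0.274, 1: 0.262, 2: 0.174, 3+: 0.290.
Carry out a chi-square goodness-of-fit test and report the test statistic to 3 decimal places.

Expected counts E_i = n·p_i: 101×0.274 = 27.674, 101×0.262 = 26.462, 101×0.174 = 17.574, 101×0.290 = 29.29.
cat         O        E   (O−E)²/E
0          31   27.674     0.3997
1          24   26.462     0.2291
2          20   17.574     0.3349
3+         26    29.29     0.3695
Sum = 1.333

1.333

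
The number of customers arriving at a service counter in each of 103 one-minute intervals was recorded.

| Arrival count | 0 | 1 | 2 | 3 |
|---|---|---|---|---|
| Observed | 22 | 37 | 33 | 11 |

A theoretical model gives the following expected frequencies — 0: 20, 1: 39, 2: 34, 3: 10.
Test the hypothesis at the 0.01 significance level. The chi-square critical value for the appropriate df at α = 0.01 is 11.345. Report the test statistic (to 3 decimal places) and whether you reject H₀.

χ² = (22−20)²/20 + (37−39)²/39 + (33−34)²/34 + (11−10)²/10
   = 0.2000 + 0.1026 + 0.0294 + 0.1000
Sum = 0.432
df = 3. Since 0.432 < 11.345, we do not reject H₀.

0.432; do not reject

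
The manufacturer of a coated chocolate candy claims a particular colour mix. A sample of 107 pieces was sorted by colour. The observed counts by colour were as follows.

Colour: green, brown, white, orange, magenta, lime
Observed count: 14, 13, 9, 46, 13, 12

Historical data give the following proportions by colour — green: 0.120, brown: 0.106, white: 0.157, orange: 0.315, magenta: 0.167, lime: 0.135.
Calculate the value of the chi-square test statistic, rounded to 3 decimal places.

10.193

Expected counts E_i = n·p_i: 107×0.120 = 12.84, 107×0.106 = 11.342, 107×0.157 = 16.799, 107×0.315 = 33.705, 107×0.167 = 17.869, 107×0.135 = 14.445.
χ² = (14−12.84)²/12.84 + (13−11.342)²/11.342 + (9−16.799)²/16.799 + (46−33.705)²/33.705 + (13−17.869)²/17.869 + (12−14.445)²/14.445
   = 0.1048 + 0.2424 + 3.6207 + 4.4850 + 1.3267 + 0.4138
Sum = 10.193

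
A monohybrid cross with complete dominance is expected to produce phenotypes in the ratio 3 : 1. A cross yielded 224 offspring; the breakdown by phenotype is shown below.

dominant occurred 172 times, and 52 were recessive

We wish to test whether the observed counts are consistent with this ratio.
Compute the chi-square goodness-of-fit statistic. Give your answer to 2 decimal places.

Ratio total = 4. Expected counts: 224×3/4 = 168, 224×1/4 = 56.
χ² = (172−168)²/168 + (52−56)²/56
   = 0.095 + 0.286
Sum = 0.38

0.38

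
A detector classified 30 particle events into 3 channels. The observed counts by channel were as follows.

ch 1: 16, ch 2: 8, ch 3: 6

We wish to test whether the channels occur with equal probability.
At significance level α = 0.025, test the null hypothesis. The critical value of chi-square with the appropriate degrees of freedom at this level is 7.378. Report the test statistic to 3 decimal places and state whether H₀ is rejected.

5.600; do not reject

Under H₀ each category has probability 1/3, so each expected count is 30/3 = 10.
ch 1: (16 − 10)²/10 = 36/10 = 3.6000
ch 2: (8 − 10)²/10 = 4/10 = 0.4000
ch 3: (6 − 10)²/10 = 16/10 = 1.6000
Sum = 5.600
df = 2. Since 5.600 < 7.378, we do not reject H₀.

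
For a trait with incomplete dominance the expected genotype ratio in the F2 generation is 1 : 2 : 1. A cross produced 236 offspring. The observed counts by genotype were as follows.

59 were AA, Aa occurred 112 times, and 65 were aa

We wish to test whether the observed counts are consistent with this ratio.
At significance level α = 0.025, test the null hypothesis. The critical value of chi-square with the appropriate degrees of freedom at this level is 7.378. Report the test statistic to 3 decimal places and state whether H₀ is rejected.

0.915; do not reject

Ratio total = 4. Expected counts: 236×1/4 = 59, 236×2/4 = 118, 236×1/4 = 59.
AA: (59 − 59)²/59 = 0/59 = 0.0000
Aa: (112 − 118)²/118 = 36/118 = 0.3051
aa: (65 − 59)²/59 = 36/59 = 0.6102
Sum = 0.915
df = 2. Since 0.915 < 7.378, we do not reject H₀.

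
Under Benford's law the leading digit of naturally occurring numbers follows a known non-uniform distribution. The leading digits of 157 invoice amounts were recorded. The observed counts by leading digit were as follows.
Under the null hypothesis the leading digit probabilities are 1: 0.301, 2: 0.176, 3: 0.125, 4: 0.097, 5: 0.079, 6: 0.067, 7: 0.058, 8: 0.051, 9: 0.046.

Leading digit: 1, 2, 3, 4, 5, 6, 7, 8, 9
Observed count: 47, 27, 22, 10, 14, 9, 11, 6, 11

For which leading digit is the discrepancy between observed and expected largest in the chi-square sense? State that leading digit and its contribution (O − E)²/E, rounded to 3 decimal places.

9, 1.976

Expected counts E_i = n·p_i: 157×0.301 = 47.257, 157×0.176 = 27.632, 157×0.125 = 19.625, 157×0.097 = 15.229, 157×0.079 = 12.403, 157×0.067 = 10.519, 157×0.058 = 9.106, 157×0.051 = 8.007, 157×0.046 = 7.222.
1: (47 − 47.257)²/47.257 = 0.066049/47.257 = 0.0014
2: (27 − 27.632)²/27.632 = 0.399424/27.632 = 0.0145
3: (22 − 19.625)²/19.625 = 5.640625/19.625 = 0.2874
4: (10 − 15.229)²/15.229 = 27.342441/15.229 = 1.7954
5: (14 − 12.403)²/12.403 = 2.550409/12.403 = 0.2056
6: (9 − 10.519)²/10.519 = 2.307361/10.519 = 0.2194
7: (11 − 9.106)²/9.106 = 3.587236/9.106 = 0.3939
8: (6 − 8.007)²/8.007 = 4.028049/8.007 = 0.5031
9: (11 − 7.222)²/7.222 = 14.273284/7.222 = 1.9764
The largest term is for 9: 1.976.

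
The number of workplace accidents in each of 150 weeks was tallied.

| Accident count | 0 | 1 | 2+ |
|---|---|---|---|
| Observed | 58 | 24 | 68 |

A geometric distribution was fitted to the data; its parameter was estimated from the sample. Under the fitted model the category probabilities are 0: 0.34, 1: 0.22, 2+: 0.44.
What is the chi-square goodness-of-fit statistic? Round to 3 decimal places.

3.476

Expected counts E_i = n·p_i: 150×0.34 = 51, 150×0.22 = 33, 150×0.44 = 66.
χ² = (58−51)²/51 + (24−33)²/33 + (68−66)²/66
   = 0.9608 + 2.4545 + 0.0606
Sum = 3.476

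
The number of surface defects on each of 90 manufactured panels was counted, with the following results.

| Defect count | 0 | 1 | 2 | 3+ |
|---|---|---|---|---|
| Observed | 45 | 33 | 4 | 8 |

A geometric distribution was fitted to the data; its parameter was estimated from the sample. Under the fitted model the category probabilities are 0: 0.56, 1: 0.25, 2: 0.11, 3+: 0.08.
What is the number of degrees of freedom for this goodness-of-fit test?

2

There are k = 4 categories and 1 parameter estimated from the data, so df = 4 − 1 − 1 = 2.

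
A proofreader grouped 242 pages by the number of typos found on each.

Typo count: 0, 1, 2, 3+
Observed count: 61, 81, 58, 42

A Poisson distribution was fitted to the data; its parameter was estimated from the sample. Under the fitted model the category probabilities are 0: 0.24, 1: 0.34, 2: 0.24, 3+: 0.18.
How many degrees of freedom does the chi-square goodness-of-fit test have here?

2

There are k = 4 categories and 1 parameter estimated from the data, so df = 4 − 1 − 1 = 2.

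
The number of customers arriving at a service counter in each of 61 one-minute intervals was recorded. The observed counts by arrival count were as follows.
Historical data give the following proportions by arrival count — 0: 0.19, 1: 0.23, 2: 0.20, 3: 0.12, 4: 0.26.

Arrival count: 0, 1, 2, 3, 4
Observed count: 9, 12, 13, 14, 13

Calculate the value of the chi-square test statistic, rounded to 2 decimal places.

7.54

Expected counts E_i = n·p_i: 61×0.19 = 11.59, 61×0.23 = 14.03, 61×0.20 = 12.2, 61×0.12 = 7.32, 61×0.26 = 15.86.
0: (9 − 11.59)²/11.59 = 6.7081/11.59 = 0.579
1: (12 − 14.03)²/14.03 = 4.1209/14.03 = 0.294
2: (13 − 12.2)²/12.2 = 0.64/12.2 = 0.052
3: (14 − 7.32)²/7.32 = 44.6224/7.32 = 6.096
4: (13 − 15.86)²/15.86 = 8.1796/15.86 = 0.516
Sum = 7.54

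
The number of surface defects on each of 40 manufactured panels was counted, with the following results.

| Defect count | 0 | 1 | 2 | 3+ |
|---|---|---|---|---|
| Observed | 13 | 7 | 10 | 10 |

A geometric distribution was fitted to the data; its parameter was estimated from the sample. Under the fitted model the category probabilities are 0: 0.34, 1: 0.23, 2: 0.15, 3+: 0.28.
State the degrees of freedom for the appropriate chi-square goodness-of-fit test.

There are k = 4 categories and 1 parameter estimated from the data, so df = 4 − 1 − 1 = 2.

2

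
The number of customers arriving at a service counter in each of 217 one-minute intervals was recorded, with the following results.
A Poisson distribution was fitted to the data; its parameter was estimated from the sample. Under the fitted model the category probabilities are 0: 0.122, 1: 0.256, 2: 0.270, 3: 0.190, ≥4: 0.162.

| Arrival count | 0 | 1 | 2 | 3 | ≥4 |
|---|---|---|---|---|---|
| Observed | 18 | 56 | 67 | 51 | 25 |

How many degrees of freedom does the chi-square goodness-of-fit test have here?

There are k = 5 categories and 1 parameter estimated from the data, so df = 5 − 1 − 1 = 3.

3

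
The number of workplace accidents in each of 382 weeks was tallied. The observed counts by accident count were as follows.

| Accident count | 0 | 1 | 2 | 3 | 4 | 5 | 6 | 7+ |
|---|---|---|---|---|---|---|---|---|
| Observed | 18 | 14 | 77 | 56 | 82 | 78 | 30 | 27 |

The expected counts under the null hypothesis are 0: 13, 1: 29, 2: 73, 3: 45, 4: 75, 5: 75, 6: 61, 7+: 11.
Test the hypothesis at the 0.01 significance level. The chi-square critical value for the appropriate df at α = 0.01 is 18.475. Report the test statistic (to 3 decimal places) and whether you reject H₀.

cat         O        E   (O−E)²/E
0          18       13     1.9231
1          14       29     7.7586
2          77       73     0.2192
3          56       45     2.6889
4          82       75     0.6533
5          78       75     0.1200
6          30       61    15.7541
7+         27       11    23.2727
Sum = 52.390
df = 7. Since 52.390 > 18.475, we reject H₀.

52.390; reject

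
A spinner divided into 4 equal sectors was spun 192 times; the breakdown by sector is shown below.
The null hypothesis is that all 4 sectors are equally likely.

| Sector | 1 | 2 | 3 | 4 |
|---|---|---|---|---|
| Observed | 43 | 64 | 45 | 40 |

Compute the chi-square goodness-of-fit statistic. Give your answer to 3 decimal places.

7.375

Under H₀ each category has probability 1/4, so each expected count is 192/4 = 48.
χ² = (43−48)²/48 + (64−48)²/48 + (45−48)²/48 + (40−48)²/48
   = 0.5208 + 5.3333 + 0.1875 + 1.3333
Sum = 7.375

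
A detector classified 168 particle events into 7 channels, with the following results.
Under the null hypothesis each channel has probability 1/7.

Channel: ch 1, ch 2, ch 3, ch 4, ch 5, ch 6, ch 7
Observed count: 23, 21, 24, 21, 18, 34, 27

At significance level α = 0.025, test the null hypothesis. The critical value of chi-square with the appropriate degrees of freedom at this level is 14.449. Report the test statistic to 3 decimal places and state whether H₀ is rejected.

Expected count for each of the 7 categories: 168/7 = 24.
cat         O        E   (O−E)²/E
ch 1       23       24     0.0417
ch 2       21       24     0.3750
ch 3       24       24     0.0000
ch 4       21       24     0.3750
ch 5       18       24     1.5000
ch 6       34       24     4.1667
ch 7       27       24     0.3750
Sum = 6.833
df = 6. Since 6.833 < 14.449, we do not reject H₀.

6.833; do not reject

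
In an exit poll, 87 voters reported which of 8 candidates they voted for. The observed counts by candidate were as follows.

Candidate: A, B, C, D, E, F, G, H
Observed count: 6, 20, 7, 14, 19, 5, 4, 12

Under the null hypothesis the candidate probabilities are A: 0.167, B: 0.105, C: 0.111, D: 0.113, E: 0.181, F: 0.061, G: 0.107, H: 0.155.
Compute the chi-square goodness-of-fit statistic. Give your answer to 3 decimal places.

24.309

Expected counts E_i = n·p_i: 87×0.167 = 14.529, 87×0.105 = 9.135, 87×0.111 = 9.657, 87×0.113 = 9.831, 87×0.181 = 15.747, 87×0.061 = 5.307, 87×0.107 = 9.309, 87×0.155 = 13.485.
A: (6 − 14.529)²/14.529 = 72.743841/14.529 = 5.0068
B: (20 − 9.135)²/9.135 = 118.048225/9.135 = 12.9226
C: (7 − 9.657)²/9.657 = 7.059649/9.657 = 0.7310
D: (14 − 9.831)²/9.831 = 17.380561/9.831 = 1.7679
E: (19 − 15.747)²/15.747 = 10.582009/15.747 = 0.6720
F: (5 − 5.307)²/5.307 = 0.094249/5.307 = 0.0178
G: (4 − 9.309)²/9.309 = 28.185481/9.309 = 3.0278
H: (12 − 13.485)²/13.485 = 2.205225/13.485 = 0.1635
Sum = 24.309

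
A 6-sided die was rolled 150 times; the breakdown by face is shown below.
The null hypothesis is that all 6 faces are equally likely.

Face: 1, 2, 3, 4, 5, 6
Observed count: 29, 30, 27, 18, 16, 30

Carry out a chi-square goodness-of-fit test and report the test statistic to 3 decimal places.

Expected count for each of the 6 categories: 150/6 = 25.
1: (29 − 25)²/25 = 16/25 = 0.6400
2: (30 − 25)²/25 = 25/25 = 1.0000
3: (27 − 25)²/25 = 4/25 = 0.1600
4: (18 − 25)²/25 = 49/25 = 1.9600
5: (16 − 25)²/25 = 81/25 = 3.2400
6: (30 − 25)²/25 = 25/25 = 1.0000
Sum = 8.000

8.000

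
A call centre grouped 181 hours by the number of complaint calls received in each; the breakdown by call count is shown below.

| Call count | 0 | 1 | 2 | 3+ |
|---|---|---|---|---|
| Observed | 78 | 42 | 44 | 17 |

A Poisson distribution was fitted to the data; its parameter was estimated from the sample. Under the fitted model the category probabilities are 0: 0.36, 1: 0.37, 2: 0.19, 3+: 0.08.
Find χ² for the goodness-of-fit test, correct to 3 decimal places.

Expected counts E_i = n·p_i: 181×0.36 = 65.16, 181×0.37 = 66.97, 181×0.19 = 34.39, 181×0.08 = 14.48.
0: (78 − 65.16)²/65.16 = 164.8656/65.16 = 2.5302
1: (42 − 66.97)²/66.97 = 623.5009/66.97 = 9.3102
2: (44 − 34.39)²/34.39 = 92.3521/34.39 = 2.6854
3+: (17 − 14.48)²/14.48 = 6.3504/14.48 = 0.4386
Sum = 14.964

14.964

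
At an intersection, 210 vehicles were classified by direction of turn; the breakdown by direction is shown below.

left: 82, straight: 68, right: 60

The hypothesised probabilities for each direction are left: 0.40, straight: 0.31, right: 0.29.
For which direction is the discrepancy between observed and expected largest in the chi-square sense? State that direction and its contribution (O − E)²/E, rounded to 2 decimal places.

Expected counts E_i = n·p_i: 210×0.40 = 84, 210×0.31 = 65.1, 210×0.29 = 60.9.
left: (82 − 84)²/84 = 4/84 = 0.048
straight: (68 − 65.1)²/65.1 = 8.41/65.1 = 0.129
right: (60 − 60.9)²/60.9 = 0.81/60.9 = 0.013
The largest term is for straight: 0.13.

straight, 0.13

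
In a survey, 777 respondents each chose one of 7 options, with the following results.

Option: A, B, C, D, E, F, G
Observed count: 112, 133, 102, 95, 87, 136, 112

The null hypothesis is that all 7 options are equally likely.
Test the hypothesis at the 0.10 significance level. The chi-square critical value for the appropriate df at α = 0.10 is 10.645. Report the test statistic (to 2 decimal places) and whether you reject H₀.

Under H₀ each category has probability 1/7, so each expected count is 777/7 = 111.
χ² = (112−111)²/111 + (133−111)²/111 + (102−111)²/111 + (95−111)²/111 + (87−111)²/111 + (136−111)²/111 + (112−111)²/111
   = 0.009 + 4.360 + 0.730 + 2.306 + 5.189 + 5.631 + 0.009
Sum = 18.23
df = 6. Since 18.23 > 10.645, we reject H₀.

18.23; reject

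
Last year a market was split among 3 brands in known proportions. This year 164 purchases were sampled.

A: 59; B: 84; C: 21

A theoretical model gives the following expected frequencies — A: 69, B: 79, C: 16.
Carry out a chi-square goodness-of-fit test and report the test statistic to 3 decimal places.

A: (59 − 69)²/69 = 100/69 = 1.4493
B: (84 − 79)²/79 = 25/79 = 0.3165
C: (21 − 16)²/16 = 25/16 = 1.5625
Sum = 3.328

3.328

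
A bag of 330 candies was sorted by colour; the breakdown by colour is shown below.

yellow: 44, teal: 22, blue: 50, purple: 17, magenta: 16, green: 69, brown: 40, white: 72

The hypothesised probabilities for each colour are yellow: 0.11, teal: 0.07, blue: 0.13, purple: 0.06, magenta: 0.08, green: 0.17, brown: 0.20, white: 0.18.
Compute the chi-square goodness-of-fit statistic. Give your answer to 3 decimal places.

23.235

Expected counts E_i = n·p_i: 330×0.11 = 36.3, 330×0.07 = 23.1, 330×0.13 = 42.9, 330×0.06 = 19.8, 330×0.08 = 26.4, 330×0.17 = 56.1, 330×0.20 = 66, 330×0.18 = 59.4.
cat          O        E   (O−E)²/E
yellow      44     36.3     1.6333
teal        22     23.1     0.0524
blue        50     42.9     1.1751
purple      17     19.8     0.3960
magenta     16     26.4     4.0970
green       69     56.1     2.9663
brown       40       66    10.2424
white       72     59.4     2.6727
Sum = 23.235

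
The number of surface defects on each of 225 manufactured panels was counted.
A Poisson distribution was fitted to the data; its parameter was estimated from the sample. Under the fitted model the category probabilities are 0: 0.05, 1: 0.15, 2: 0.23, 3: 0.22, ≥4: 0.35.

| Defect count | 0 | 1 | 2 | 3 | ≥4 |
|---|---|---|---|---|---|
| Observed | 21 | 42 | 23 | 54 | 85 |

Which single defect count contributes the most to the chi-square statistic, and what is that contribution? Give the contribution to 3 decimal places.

2, 15.972

Expected counts E_i = n·p_i: 225×0.05 = 11.25, 225×0.15 = 33.75, 225×0.23 = 51.75, 225×0.22 = 49.5, 225×0.35 = 78.75.
cat         O        E   (O−E)²/E
0          21    11.25     8.4500
1          42    33.75     2.0167
2          23    51.75    15.9722
3          54     49.5     0.4091
≥4         85    78.75     0.4960
The largest term is for 2: 15.972.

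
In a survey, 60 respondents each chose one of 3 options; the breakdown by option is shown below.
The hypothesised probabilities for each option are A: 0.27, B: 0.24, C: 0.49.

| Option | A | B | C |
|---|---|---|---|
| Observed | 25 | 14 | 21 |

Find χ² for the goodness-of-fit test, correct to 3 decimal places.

7.191

Expected counts E_i = n·p_i: 60×0.27 = 16.2, 60×0.24 = 14.4, 60×0.49 = 29.4.
A: (25 − 16.2)²/16.2 = 77.44/16.2 = 4.7802
B: (14 − 14.4)²/14.4 = 0.16/14.4 = 0.0111
C: (21 − 29.4)²/29.4 = 70.56/29.4 = 2.4000
Sum = 7.191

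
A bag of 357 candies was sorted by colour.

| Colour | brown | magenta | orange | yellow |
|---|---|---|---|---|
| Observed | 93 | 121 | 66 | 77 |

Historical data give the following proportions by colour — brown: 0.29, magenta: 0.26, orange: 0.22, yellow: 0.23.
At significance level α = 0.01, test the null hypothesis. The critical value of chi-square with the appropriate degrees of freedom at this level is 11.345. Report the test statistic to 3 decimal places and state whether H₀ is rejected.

11.947; reject

Expected counts E_i = n·p_i: 357×0.29 = 103.53, 357×0.26 = 92.82, 357×0.22 = 78.54, 357×0.23 = 82.11.
cat          O        E   (O−E)²/E
brown       93   103.53     1.0710
magenta    121    92.82     8.5554
orange      66    78.54     2.0022
yellow      77    82.11     0.3180
Sum = 11.947
df = 3. Since 11.947 > 11.345, we reject H₀.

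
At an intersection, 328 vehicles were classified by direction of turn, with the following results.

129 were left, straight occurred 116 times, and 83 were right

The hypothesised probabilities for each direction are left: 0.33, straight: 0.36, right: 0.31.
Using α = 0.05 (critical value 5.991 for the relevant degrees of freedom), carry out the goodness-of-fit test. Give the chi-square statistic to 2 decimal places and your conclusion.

Expected counts E_i = n·p_i: 328×0.33 = 108.24, 328×0.36 = 118.08, 328×0.31 = 101.68.
χ² = (129−108.24)²/108.24 + (116−118.08)²/118.08 + (83−101.68)²/101.68
   = 3.982 + 0.037 + 3.432
Sum = 7.45
df = 2. Since 7.45 > 5.991, we reject H₀.

7.45; reject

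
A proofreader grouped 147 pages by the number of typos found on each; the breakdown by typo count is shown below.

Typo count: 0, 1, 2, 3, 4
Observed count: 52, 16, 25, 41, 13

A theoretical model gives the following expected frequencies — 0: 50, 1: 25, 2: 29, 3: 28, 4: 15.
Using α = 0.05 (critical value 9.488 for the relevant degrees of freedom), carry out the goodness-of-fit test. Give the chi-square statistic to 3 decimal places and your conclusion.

cat         O        E   (O−E)²/E
0          52       50     0.0800
1          16       25     3.2400
2          25       29     0.5517
3          41       28     6.0357
4          13       15     0.2667
Sum = 10.174
df = 4. Since 10.174 > 9.488, we reject H₀.

10.174; reject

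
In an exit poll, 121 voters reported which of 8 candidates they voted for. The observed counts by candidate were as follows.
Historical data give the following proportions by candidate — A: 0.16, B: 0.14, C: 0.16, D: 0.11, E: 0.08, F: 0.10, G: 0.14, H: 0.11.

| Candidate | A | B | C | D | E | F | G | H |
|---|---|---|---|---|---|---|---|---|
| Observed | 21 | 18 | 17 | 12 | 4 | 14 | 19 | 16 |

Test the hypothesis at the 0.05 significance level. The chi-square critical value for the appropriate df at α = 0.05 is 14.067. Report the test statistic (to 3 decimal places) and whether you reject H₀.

Expected counts E_i = n·p_i: 121×0.16 = 19.36, 121×0.14 = 16.94, 121×0.16 = 19.36, 121×0.11 = 13.31, 121×0.08 = 9.68, 121×0.10 = 12.1, 121×0.14 = 16.94, 121×0.11 = 13.31.
cat         O        E   (O−E)²/E
A          21    19.36     0.1389
B          18    16.94     0.0663
C          17    19.36     0.2877
D          12    13.31     0.1289
E           4     9.68     3.3329
F          14     12.1     0.2983
G          19    16.94     0.2505
H          16    13.31     0.5437
Sum = 5.047
df = 7. Since 5.047 < 14.067, we do not reject H₀.

5.047; do not reject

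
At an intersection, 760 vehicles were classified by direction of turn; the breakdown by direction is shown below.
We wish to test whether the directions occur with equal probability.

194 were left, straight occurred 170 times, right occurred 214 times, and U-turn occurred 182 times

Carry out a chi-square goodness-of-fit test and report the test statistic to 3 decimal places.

5.558

Under H₀ each category has probability 1/4, so each expected count is 760/4 = 190.
cat           O        E   (O−E)²/E
left        194      190     0.0842
straight    170      190     2.1053
right       214      190     3.0316
U-turn      182      190     0.3368
Sum = 5.558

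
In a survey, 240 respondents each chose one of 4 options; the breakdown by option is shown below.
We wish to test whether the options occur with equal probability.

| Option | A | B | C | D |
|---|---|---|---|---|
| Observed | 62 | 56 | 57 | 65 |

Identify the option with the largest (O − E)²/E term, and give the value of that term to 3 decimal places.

D, 0.417

Expected count for each of the 4 categories: 240/4 = 60.
χ² = (62−60)²/60 + (56−60)²/60 + (57−60)²/60 + (65−60)²/60
   = 0.0667 + 0.2667 + 0.1500 + 0.4167
The largest term is for D: 0.417.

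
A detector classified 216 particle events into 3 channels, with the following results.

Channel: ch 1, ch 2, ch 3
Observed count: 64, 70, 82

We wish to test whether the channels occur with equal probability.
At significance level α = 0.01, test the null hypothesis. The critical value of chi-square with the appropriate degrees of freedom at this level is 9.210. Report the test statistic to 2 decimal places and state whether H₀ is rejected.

Expected count for each of the 3 categories: 216/3 = 72.
ch 1: (64 − 72)²/72 = 64/72 = 0.889
ch 2: (70 − 72)²/72 = 4/72 = 0.056
ch 3: (82 − 72)²/72 = 100/72 = 1.389
Sum = 2.33
df = 2. Since 2.33 < 9.210, we do not reject H₀.

2.33; do not reject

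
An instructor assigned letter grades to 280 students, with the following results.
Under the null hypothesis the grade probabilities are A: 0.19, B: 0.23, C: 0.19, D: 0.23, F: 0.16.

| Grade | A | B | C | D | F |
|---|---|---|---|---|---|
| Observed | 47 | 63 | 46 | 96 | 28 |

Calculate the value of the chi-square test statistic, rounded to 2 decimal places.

Expected counts E_i = n·p_i: 280×0.19 = 53.2, 280×0.23 = 64.4, 280×0.19 = 53.2, 280×0.23 = 64.4, 280×0.16 = 44.8.
A: (47 − 53.2)²/53.2 = 38.44/53.2 = 0.723
B: (63 − 64.4)²/64.4 = 1.96/64.4 = 0.030
C: (46 − 53.2)²/53.2 = 51.84/53.2 = 0.974
D: (96 − 64.4)²/64.4 = 998.56/64.4 = 15.506
F: (28 − 44.8)²/44.8 = 282.24/44.8 = 6.300
Sum = 23.53

23.53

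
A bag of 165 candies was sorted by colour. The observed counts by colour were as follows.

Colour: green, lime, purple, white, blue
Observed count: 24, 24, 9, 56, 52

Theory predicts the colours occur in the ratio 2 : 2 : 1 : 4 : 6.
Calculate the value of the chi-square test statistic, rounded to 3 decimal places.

Ratio total = 15. Expected counts: 165×2/15 = 22, 165×2/15 = 22, 165×1/15 = 11, 165×4/15 = 44, 165×6/15 = 66.
cat         O        E   (O−E)²/E
green      24       22     0.1818
lime       24       22     0.1818
purple      9       11     0.3636
white      56       44     3.2727
blue       52       66     2.9697
Sum = 6.970

6.970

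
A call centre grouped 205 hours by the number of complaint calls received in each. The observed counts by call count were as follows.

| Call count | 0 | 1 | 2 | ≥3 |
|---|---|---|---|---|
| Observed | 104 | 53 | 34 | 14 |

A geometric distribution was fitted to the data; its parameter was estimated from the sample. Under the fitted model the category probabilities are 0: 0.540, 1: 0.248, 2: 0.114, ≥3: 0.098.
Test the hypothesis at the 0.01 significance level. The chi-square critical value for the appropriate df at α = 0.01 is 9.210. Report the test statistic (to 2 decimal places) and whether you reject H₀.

Expected counts E_i = n·p_i: 205×0.540 = 110.7, 205×0.248 = 50.84, 205×0.114 = 23.37, 205×0.098 = 20.09.
χ² = (104−110.7)²/110.7 + (53−50.84)²/50.84 + (34−23.37)²/23.37 + (14−20.09)²/20.09
   = 0.406 + 0.092 + 4.835 + 1.846
Sum = 7.18
df = 2. Since 7.18 < 9.210, we do not reject H₀.

7.18; do not reject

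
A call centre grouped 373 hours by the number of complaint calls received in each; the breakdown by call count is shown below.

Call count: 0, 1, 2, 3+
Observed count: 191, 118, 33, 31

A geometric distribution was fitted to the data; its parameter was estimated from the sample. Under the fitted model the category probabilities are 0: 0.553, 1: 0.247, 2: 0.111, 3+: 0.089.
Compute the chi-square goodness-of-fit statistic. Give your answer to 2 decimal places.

10.24

Expected counts E_i = n·p_i: 373×0.553 = 206.269, 373×0.247 = 92.131, 373×0.111 = 41.403, 373×0.089 = 33.197.
0: (191 − 206.269)²/206.269 = 233.142361/206.269 = 1.130
1: (118 − 92.131)²/92.131 = 669.205161/92.131 = 7.264
2: (33 − 41.403)²/41.403 = 70.610409/41.403 = 1.705
3+: (31 − 33.197)²/33.197 = 4.826809/33.197 = 0.145
Sum = 10.24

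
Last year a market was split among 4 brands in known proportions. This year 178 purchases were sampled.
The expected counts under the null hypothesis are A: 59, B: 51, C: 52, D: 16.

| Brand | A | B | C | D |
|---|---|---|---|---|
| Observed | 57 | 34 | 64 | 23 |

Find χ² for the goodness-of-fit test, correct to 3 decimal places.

A: (57 − 59)²/59 = 4/59 = 0.0678
B: (34 − 51)²/51 = 289/51 = 5.6667
C: (64 − 52)²/52 = 144/52 = 2.7692
D: (23 − 16)²/16 = 49/16 = 3.0625
Sum = 11.566

11.566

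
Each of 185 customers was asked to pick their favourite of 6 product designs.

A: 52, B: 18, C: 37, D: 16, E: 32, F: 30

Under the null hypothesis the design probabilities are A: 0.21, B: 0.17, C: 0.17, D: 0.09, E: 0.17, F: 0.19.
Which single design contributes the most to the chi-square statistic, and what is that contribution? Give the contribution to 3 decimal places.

Expected counts E_i = n·p_i: 185×0.21 = 38.85, 185×0.17 = 31.45, 185×0.17 = 31.45, 185×0.09 = 16.65, 185×0.17 = 31.45, 185×0.19 = 35.15.
cat         O        E   (O−E)²/E
A          52    38.85     4.4510
B          18    31.45     5.7521
C          37    31.45     0.9794
D          16    16.65     0.0254
E          32    31.45     0.0096
F          30    35.15     0.7546
The largest term is for B: 5.752.

B, 5.752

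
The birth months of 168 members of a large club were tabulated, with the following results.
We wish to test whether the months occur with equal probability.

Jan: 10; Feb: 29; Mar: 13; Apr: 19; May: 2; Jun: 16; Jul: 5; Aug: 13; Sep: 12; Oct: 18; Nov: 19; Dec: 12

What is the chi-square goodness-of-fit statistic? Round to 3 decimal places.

39.000

Under H₀ each category has probability 1/12, so each expected count is 168/12 = 14.
cat         O        E   (O−E)²/E
Jan        10       14     1.1429
Feb        29       14    16.0714
Mar        13       14     0.0714
Apr        19       14     1.7857
May         2       14    10.2857
Jun        16       14     0.2857
Jul         5       14     5.7857
Aug        13       14     0.0714
Sep        12       14     0.2857
Oct        18       14     1.1429
Nov        19       14     1.7857
Dec        12       14     0.2857
Sum = 39.000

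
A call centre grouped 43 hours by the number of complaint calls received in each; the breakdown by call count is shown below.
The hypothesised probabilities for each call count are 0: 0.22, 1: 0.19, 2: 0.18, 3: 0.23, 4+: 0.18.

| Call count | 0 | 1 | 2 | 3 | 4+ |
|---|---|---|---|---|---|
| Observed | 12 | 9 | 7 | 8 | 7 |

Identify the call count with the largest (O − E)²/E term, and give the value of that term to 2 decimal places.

0, 0.68

Expected counts E_i = n·p_i: 43×0.22 = 9.46, 43×0.19 = 8.17, 43×0.18 = 7.74, 43×0.23 = 9.89, 43×0.18 = 7.74.
0: (12 − 9.46)²/9.46 = 6.4516/9.46 = 0.682
1: (9 − 8.17)²/8.17 = 0.6889/8.17 = 0.084
2: (7 − 7.74)²/7.74 = 0.5476/7.74 = 0.071
3: (8 − 9.89)²/9.89 = 3.5721/9.89 = 0.361
4+: (7 − 7.74)²/7.74 = 0.5476/7.74 = 0.071
The largest term is for 0: 0.68.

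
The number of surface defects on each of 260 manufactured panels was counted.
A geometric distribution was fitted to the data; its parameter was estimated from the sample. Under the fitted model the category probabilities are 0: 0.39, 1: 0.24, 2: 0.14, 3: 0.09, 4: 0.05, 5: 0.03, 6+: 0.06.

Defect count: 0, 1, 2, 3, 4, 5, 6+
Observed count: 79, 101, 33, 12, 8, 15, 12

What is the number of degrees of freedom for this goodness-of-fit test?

There are k = 7 categories and 1 parameter estimated from the data, so df = 7 − 1 − 1 = 5.

5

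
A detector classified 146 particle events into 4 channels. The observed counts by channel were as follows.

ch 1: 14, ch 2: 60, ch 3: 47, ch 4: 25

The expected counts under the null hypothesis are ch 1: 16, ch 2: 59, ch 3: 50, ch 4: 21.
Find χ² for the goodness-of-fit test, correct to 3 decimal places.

1.209

cat         O        E   (O−E)²/E
ch 1       14       16     0.2500
ch 2       60       59     0.0169
ch 3       47       50     0.1800
ch 4       25       21     0.7619
Sum = 1.209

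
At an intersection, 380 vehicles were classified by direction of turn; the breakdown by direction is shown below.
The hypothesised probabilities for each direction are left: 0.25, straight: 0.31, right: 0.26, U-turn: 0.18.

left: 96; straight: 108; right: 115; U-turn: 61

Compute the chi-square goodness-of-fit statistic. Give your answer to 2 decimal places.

4.28

Expected counts E_i = n·p_i: 380×0.25 = 95, 380×0.31 = 117.8, 380×0.26 = 98.8, 380×0.18 = 68.4.
cat           O        E   (O−E)²/E
left         96       95      0.011
straight    108    117.8      0.815
right       115     98.8      2.656
U-turn       61     68.4      0.801
Sum = 4.28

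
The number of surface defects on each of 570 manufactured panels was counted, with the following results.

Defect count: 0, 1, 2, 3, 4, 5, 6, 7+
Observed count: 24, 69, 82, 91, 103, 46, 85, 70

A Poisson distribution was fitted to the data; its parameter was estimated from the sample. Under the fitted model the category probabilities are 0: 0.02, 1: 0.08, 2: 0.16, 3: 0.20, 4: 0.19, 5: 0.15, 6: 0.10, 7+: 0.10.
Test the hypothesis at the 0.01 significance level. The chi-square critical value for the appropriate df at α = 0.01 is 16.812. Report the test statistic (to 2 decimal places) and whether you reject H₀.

Expected counts E_i = n·p_i: 570×0.02 = 11.4, 570×0.08 = 45.6, 570×0.16 = 91.2, 570×0.20 = 114, 570×0.19 = 108.3, 570×0.15 = 85.5, 570×0.10 = 57, 570×0.10 = 57.
χ² = (24−11.4)²/11.4 + (69−45.6)²/45.6 + (82−91.2)²/91.2 + (91−114)²/114 + (103−108.3)²/108.3 + (46−85.5)²/85.5 + (85−57)²/57 + (70−57)²/57
   = 13.926 + 12.008 + 0.928 + 4.640 + 0.259 + 18.249 + 13.754 + 2.965
Sum = 66.73
df = 6. Since 66.73 > 16.812, we reject H₀.

66.73; reject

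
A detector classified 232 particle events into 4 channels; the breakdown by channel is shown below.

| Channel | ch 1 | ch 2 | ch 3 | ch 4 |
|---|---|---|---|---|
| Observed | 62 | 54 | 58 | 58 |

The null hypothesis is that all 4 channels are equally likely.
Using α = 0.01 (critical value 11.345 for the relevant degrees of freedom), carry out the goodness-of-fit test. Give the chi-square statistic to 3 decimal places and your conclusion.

0.552; do not reject

Under H₀ each category has probability 1/4, so each expected count is 232/4 = 58.
cat         O        E   (O−E)²/E
ch 1       62       58     0.2759
ch 2       54       58     0.2759
ch 3       58       58     0.0000
ch 4       58       58     0.0000
Sum = 0.552
df = 3. Since 0.552 < 11.345, we do not reject H₀.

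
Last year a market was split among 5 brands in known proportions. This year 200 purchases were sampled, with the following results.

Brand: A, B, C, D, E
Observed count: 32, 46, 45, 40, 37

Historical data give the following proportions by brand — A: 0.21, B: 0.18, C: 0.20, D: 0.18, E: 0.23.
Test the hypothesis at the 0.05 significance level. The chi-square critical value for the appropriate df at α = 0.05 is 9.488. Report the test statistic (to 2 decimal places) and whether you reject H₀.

Expected counts E_i = n·p_i: 200×0.21 = 42, 200×0.18 = 36, 200×0.20 = 40, 200×0.18 = 36, 200×0.23 = 46.
A: (32 − 42)²/42 = 100/42 = 2.381
B: (46 − 36)²/36 = 100/36 = 2.778
C: (45 − 40)²/40 = 25/40 = 0.625
D: (40 − 36)²/36 = 16/36 = 0.444
E: (37 − 46)²/46 = 81/46 = 1.761
Sum = 7.99
df = 4. Since 7.99 < 9.488, we do not reject H₀.

7.99; do not reject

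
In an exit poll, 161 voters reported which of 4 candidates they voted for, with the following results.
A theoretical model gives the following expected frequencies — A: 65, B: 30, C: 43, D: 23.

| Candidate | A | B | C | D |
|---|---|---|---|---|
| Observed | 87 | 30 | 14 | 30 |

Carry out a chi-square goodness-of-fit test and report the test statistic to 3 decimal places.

29.135

A: (87 − 65)²/65 = 484/65 = 7.4462
B: (30 − 30)²/30 = 0/30 = 0.0000
C: (14 − 43)²/43 = 841/43 = 19.5581
D: (30 − 23)²/23 = 49/23 = 2.1304
Sum = 29.135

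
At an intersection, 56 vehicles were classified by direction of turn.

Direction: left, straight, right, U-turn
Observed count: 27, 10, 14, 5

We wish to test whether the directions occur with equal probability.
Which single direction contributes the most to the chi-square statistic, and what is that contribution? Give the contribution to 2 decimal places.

Expected count for each of the 4 categories: 56/4 = 14.
χ² = (27−14)²/14 + (10−14)²/14 + (14−14)²/14 + (5−14)²/14
   = 12.071 + 1.143 + 0.000 + 5.786
The largest term is for left: 12.07.

left, 12.07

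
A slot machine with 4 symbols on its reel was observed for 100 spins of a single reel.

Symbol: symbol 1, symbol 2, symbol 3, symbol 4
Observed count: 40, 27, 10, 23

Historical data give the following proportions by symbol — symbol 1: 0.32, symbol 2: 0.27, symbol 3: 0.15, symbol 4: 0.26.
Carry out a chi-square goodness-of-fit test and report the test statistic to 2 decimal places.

Expected counts E_i = n·p_i: 100×0.32 = 32, 100×0.27 = 27, 100×0.15 = 15, 100×0.26 = 26.
χ² = (40−32)²/32 + (27−27)²/27 + (10−15)²/15 + (23−26)²/26
   = 2.000 + 0.000 + 1.667 + 0.346
Sum = 4.01

4.01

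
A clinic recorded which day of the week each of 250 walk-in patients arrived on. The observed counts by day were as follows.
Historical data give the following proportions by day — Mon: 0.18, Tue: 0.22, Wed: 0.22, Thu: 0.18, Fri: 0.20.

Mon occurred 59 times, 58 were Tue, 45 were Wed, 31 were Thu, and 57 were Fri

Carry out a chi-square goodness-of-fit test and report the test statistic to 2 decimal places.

Expected counts E_i = n·p_i: 250×0.18 = 45, 250×0.22 = 55, 250×0.22 = 55, 250×0.18 = 45, 250×0.20 = 50.
cat         O        E   (O−E)²/E
Mon        59       45      4.356
Tue        58       55      0.164
Wed        45       55      1.818
Thu        31       45      4.356
Fri        57       50      0.980
Sum = 11.67

11.67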